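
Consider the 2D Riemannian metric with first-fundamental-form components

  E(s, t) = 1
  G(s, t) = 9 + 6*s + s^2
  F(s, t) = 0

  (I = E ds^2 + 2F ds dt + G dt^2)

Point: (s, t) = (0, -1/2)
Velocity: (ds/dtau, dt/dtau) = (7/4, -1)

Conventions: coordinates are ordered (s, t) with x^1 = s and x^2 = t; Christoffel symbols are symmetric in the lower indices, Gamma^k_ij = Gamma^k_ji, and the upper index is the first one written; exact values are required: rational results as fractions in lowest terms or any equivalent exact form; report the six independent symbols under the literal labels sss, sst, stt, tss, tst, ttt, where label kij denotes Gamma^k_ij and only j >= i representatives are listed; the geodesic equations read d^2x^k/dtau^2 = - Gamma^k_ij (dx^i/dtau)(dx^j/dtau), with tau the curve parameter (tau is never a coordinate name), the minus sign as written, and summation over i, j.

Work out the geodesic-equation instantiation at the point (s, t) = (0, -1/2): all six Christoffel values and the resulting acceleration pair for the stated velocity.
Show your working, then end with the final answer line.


E = 1, F = 0, G = 9 at the point
E_s = 0, E_t = 0, F_s = 0, F_t = 0, G_s = 6, G_t = 0
EG - F^2 = 9;  g^inv = (1/9) * [[9, 0], [0, 1]]
first-kind symbols [ij,l] = (1/2)(d_i g_jl + d_j g_il - d_l g_ij): [ss,s] = E_s/2 = 0, [ss,t] = F_s - E_t/2 = 0, [st,s] = E_t/2 = 0, [st,t] = G_s/2 = 3, [tt,s] = F_t - G_s/2 = -3, [tt,t] = G_t/2 = 0
Gamma^s_ij = (G*[ij,s] - F*[ij,t])/(EG - F^2), Gamma^t_ij = (E*[ij,t] - F*[ij,s])/(EG - F^2)
Gamma_sss = 0, Gamma_sst = 0, Gamma_stt = -3, Gamma_tss = 0, Gamma_tst = 1/3, Gamma_ttt = 0
d^2s/dtau^2 = -(Gamma_sss*(7/4)^2 + 2*Gamma_sst*(7/4)*(-1) + Gamma_stt*(-1)^2) = 3
d^2t/dtau^2 = -(Gamma_tss*(7/4)^2 + 2*Gamma_tst*(7/4)*(-1) + Gamma_ttt*(-1)^2) = 7/6

Answer: Gamma_sss = 0, Gamma_sst = 0, Gamma_stt = -3, Gamma_tss = 0, Gamma_tst = 1/3, Gamma_ttt = 0; accelerations (d^2s/dtau^2, d^2t/dtau^2) = (3, 7/6)


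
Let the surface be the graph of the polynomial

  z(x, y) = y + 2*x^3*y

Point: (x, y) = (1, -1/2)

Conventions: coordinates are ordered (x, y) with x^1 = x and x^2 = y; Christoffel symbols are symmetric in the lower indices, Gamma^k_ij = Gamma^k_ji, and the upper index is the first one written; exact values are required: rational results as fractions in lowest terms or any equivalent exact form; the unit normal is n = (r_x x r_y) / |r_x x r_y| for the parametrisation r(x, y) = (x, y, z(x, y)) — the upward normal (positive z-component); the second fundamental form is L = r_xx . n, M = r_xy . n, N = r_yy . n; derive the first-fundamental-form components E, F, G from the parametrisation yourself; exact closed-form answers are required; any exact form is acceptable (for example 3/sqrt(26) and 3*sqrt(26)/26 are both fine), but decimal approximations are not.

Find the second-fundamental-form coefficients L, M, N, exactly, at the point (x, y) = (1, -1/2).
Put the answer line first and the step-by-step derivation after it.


Answer: L = -6*sqrt(19)/19, M = 6*sqrt(19)/19, N = 0

z_x = -3, z_y = 3, z_xx = -6, z_xy = 6, z_yy = 0
E = 10, F = -9, G = 10; answer radicand W^2 = 19
unnormalised second-form numerators: l = -6, m = 6, n = 0; L = l/sqrt(19), and similarly M = m/sqrt(W^2), N = n/sqrt(W^2)


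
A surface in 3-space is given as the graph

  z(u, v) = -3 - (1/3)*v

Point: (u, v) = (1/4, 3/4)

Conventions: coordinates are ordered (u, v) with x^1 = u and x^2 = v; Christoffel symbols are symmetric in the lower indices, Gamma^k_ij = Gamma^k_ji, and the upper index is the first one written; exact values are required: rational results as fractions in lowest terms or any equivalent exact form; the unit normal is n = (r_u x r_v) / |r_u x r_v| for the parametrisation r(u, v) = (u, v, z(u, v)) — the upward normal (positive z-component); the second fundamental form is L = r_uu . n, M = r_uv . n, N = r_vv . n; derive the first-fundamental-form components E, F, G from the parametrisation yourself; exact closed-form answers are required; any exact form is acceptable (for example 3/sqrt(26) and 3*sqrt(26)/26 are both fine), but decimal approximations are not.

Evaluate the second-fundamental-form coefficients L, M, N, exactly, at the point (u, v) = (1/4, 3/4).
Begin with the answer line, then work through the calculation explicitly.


Answer: L = 0, M = 0, N = 0

z_u = 0, z_v = -1/3, z_uu = 0, z_uv = 0, z_vv = 0
E = 1, F = 0, G = 10/9; answer radicand W^2 = 10/9
unnormalised second-form numerators: l = 0, m = 0, n = 0; L = l/sqrt(10/9), and similarly M = m/sqrt(W^2), N = n/sqrt(W^2)


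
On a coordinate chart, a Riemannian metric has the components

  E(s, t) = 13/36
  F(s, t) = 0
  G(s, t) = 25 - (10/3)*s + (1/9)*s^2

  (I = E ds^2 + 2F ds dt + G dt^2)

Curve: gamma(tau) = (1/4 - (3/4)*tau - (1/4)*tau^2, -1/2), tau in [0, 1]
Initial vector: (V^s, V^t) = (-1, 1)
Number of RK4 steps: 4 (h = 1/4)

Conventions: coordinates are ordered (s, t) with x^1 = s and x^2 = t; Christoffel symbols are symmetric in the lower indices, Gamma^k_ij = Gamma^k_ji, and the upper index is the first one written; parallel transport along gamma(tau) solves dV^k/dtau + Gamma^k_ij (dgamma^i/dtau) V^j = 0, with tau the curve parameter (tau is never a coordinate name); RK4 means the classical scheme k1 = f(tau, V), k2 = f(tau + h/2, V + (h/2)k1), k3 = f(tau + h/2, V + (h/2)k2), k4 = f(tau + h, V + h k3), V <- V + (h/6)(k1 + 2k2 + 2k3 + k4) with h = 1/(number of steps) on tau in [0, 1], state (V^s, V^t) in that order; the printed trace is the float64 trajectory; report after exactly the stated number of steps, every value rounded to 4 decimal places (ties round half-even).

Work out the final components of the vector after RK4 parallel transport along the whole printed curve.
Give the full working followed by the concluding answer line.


gamma'(tau) = (-3/4 - (1/2)*tau, 0); f(tau, V)^k = -Gamma^k_ij(gamma(tau)) gamma'^i(tau) V^j; h = 1/4; intermediate values shown to 6 dp
curve data and Christoffel symbols at the stage parameters:
  tau = 0.000000: gamma = (0.250000, -0.500000), gamma' = (-0.750000, 0.000000); Gamma_sss = 0.000000, Gamma_sst = 0.000000, Gamma_stt = 4.538462, Gamma_tss = 0.000000, Gamma_tst = -0.067797, Gamma_ttt = 0.000000
  tau = 0.125000: gamma = (0.152344, -0.500000), gamma' = (-0.812500, 0.000000); Gamma_sss = 0.000000, Gamma_sst = 0.000000, Gamma_stt = 4.568510, Gamma_tss = 0.000000, Gamma_tst = -0.067351, Gamma_ttt = 0.000000
  tau = 0.250000: gamma = (0.046875, -0.500000), gamma' = (-0.875000, 0.000000); Gamma_sss = 0.000000, Gamma_sst = 0.000000, Gamma_stt = 4.600962, Gamma_tss = 0.000000, Gamma_tst = -0.066876, Gamma_ttt = 0.000000
  tau = 0.375000: gamma = (-0.066406, -0.500000), gamma' = (-0.937500, 0.000000); Gamma_sss = 0.000000, Gamma_sst = 0.000000, Gamma_stt = 4.635817, Gamma_tss = 0.000000, Gamma_tst = -0.066373, Gamma_ttt = 0.000000
  tau = 0.500000: gamma = (-0.187500, -0.500000), gamma' = (-1.000000, 0.000000); Gamma_sss = 0.000000, Gamma_sst = 0.000000, Gamma_stt = 4.673077, Gamma_tss = 0.000000, Gamma_tst = -0.065844, Gamma_ttt = 0.000000
  tau = 0.625000: gamma = (-0.316406, -0.500000), gamma' = (-1.062500, 0.000000); Gamma_sss = 0.000000, Gamma_sst = 0.000000, Gamma_stt = 4.712740, Gamma_tss = 0.000000, Gamma_tst = -0.065289, Gamma_ttt = 0.000000
  tau = 0.750000: gamma = (-0.453125, -0.500000), gamma' = (-1.125000, 0.000000); Gamma_sss = 0.000000, Gamma_sst = 0.000000, Gamma_stt = 4.754808, Gamma_tss = 0.000000, Gamma_tst = -0.064712, Gamma_ttt = 0.000000
  tau = 0.875000: gamma = (-0.597656, -0.500000), gamma' = (-1.187500, 0.000000); Gamma_sss = 0.000000, Gamma_sst = 0.000000, Gamma_stt = 4.799279, Gamma_tss = 0.000000, Gamma_tst = -0.064112, Gamma_ttt = 0.000000
  tau = 1.000000: gamma = (-0.750000, -0.500000), gamma' = (-1.250000, 0.000000); Gamma_sss = 0.000000, Gamma_sst = 0.000000, Gamma_stt = 4.846154, Gamma_tss = 0.000000, Gamma_tst = -0.063492, Gamma_ttt = 0.000000
step 0: V^s = -1.0000, V^t = 1.0000
step 1: k1 = (0.000000, -0.050847), k2 = (0.000000, -0.054375), k3 = (0.000000, -0.054351), k4 = (0.000000, -0.057721); V <- V + (h/6)(k1 + 2k2 + 2k3 + k4): V^s = -1.0000, V^t = 0.9864
step 2: k1 = (0.000000, -0.057721), k2 = (0.000000, -0.060930), k3 = (0.000000, -0.060905), k4 = (0.000000, -0.063947); V <- V + (h/6)(k1 + 2k2 + 2k3 + k4): V^s = -1.0000, V^t = 0.9712
step 3: k1 = (0.000000, -0.063947), k2 = (0.000000, -0.066817), k3 = (0.000000, -0.066792), k4 = (0.000000, -0.069488); V <- V + (h/6)(k1 + 2k2 + 2k3 + k4): V^s = -1.0000, V^t = 0.9545
step 4: k1 = (0.000000, -0.069488), k2 = (0.000000, -0.072008), k3 = (0.000000, -0.071984), k4 = (0.000000, -0.074326); V <- V + (h/6)(k1 + 2k2 + 2k3 + k4): V^s = -1.0000, V^t = 0.9365

Answer: V^s = -1.0000, V^t = 0.9365


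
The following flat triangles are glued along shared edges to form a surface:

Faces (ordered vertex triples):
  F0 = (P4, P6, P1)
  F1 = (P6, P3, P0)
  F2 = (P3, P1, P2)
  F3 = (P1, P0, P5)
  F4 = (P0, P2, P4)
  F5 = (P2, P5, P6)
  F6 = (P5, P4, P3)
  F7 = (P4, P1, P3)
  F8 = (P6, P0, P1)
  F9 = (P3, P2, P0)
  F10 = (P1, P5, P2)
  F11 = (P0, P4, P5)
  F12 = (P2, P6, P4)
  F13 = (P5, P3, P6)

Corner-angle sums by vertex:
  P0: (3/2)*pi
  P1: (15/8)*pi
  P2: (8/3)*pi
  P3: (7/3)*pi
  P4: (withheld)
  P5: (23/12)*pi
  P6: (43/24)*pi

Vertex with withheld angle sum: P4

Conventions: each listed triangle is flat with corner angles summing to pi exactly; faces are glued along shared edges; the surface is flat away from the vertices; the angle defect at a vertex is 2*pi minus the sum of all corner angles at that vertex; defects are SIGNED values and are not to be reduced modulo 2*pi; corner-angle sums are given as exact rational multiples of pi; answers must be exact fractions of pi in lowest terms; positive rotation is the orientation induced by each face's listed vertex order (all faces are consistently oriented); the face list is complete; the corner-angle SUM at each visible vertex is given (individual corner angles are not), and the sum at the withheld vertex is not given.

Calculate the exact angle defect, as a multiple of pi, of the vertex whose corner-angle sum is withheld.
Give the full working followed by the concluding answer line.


V = 7, E = 21, F = 14; chi = V - E + F = 0
Gauss-Bonnet: total defect = 2*pi*chi = 0; visible defects sum to -pi/12

Answer: defect(P4) = pi/12


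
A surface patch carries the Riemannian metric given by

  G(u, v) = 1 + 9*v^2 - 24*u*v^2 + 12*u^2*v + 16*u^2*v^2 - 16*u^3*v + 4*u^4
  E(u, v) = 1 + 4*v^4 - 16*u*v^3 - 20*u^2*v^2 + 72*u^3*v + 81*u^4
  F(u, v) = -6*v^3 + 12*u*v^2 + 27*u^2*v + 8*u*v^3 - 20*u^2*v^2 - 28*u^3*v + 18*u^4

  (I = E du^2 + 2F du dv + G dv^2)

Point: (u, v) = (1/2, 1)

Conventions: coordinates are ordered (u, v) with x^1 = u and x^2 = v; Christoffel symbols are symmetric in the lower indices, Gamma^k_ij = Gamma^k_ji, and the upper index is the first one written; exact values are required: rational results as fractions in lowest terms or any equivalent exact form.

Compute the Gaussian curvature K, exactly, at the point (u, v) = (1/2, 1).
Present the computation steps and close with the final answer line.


E = 97/16, F = 27/8, G = 13/4, EG - F^2 = 133/16 at the point
E_u = 117/2, E_v = -9, F_u = 15, F_v = -3/4, G_u = -6, G_v = 3
E_vv = -10, F_uv = 14, G_uu = 20
The intrinsic route: Brioschi's K = (det M1 - det M2)/(EG - F^2)^2.
M1 = [[-E_vv/2 + F_uv - G_uu/2, E_u/2, F_u - E_v/2], [F_v - G_u/2, E, F], [G_v/2, F, G]] = [[9, 117/4, 39/2], [9/4, 97/16, 27/8], [3/2, 27/8, 13/4]]; det M1 = -81/4
M2 = [[0, E_v/2, G_u/2], [E_v/2, E, F], [G_u/2, F, G]] = [[0, -9/2, -3], [-9/2, 97/16, 27/8], [-3, 27/8, 13/4]]; det M2 = -117/4
det M1 - det M2 = 9; K = 9 / (133/16)^2 = 2304/17689

Answer: K = 2304/17689


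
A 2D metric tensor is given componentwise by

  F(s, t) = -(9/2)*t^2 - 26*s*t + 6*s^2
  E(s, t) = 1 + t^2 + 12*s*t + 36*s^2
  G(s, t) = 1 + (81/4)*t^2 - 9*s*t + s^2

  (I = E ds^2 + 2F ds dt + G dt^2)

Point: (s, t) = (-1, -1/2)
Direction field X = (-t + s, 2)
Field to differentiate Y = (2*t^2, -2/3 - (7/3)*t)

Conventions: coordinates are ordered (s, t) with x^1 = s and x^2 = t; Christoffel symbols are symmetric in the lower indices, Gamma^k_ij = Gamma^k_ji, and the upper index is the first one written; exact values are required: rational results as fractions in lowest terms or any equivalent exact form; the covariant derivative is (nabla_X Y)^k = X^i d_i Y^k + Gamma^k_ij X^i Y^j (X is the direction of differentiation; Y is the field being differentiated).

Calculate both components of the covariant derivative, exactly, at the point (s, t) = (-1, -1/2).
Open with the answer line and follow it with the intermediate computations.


Answer: (nabla_X Y)^s = -774/239, (nabla_X Y)^t = -3451/717

E = 173/4, F = -65/8, G = 41/16 at the point
E_s = -78, E_t = -13, F_s = 1, F_t = 61/2, G_s = 5/2, G_t = -45/4
EG - F^2 = 717/16;  g^inv = (16/717) * [[41/16, 65/8], [65/8, 173/4]]
first-kind symbols [ij,l] = (1/2)(d_i g_jl + d_j g_il - d_l g_ij): [ss,s] = E_s/2 = -39, [ss,t] = F_s - E_t/2 = 15/2, [st,s] = E_t/2 = -13/2, [st,t] = G_s/2 = 5/4, [tt,s] = F_t - G_s/2 = 117/4, [tt,t] = G_t/2 = -45/8
Gamma^s_ij = (G*[ij,s] - F*[ij,t])/(EG - F^2), Gamma^t_ij = (E*[ij,t] - F*[ij,s])/(EG - F^2)
Gamma_sss = -208/239, Gamma_sst = -104/717, Gamma_stt = 156/239, Gamma_tss = 40/239, Gamma_tst = 20/717, Gamma_ttt = -30/239
X = (-1/2, 2), Y = (1/2, 1/2) at the point


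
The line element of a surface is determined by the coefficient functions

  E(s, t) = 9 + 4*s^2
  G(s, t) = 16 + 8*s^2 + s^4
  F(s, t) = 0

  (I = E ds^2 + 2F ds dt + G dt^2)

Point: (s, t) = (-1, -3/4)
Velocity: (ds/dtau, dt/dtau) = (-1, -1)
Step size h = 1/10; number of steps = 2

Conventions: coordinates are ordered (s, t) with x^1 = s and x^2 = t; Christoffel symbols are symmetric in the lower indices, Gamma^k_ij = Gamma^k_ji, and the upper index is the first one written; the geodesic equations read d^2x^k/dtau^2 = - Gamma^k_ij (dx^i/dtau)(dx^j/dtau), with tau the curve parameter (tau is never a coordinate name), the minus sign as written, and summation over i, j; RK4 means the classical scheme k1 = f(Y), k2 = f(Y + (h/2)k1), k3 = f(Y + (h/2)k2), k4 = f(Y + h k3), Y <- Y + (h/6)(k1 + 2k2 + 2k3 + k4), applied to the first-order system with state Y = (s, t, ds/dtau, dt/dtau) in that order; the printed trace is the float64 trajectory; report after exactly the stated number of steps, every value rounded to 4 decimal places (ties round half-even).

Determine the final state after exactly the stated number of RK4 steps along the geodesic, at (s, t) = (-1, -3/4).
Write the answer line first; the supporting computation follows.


Answer: s = -1.2078, t = -0.9339, ds/dtau = -1.0713, dt/dtau = -0.8390

f(Y) = (ds/dtau, dt/dtau, -Gamma^s_ij Y'^i Y'^j, -Gamma^t_ij Y'^i Y'^j) with the Gammas evaluated at the stage position; h = 0.100000; intermediate values shown to 6 dp
step 0: s = -1.0000, t = -0.7500, ds/dtau = -1.0000, dt/dtau = -1.0000
step 1:
  k1: at (s, t) = (-1.000000, -0.750000), (ds/dtau, dt/dtau) = (-1.000000, -1.000000); Gamma_sss = -0.307692, Gamma_sst = 0.000000, Gamma_stt = 0.769231, Gamma_tss = 0.000000, Gamma_tst = -0.400000, Gamma_ttt = 0.000000; k1 = (-1.000000, -1.000000, -0.461538, 0.800000)
  k2: at (s, t) = (-1.050000, -0.800000), (ds/dtau, dt/dtau) = (-1.023077, -0.960000); Gamma_sss = -0.313199, Gamma_sst = 0.000000, Gamma_stt = 0.799049, Gamma_tss = 0.000000, Gamma_tst = -0.411563, Gamma_ttt = 0.000000; k2 = (-1.023077, -0.960000, -0.408583, 0.808436)
  k3: at (s, t) = (-1.051154, -0.798000), (ds/dtau, dt/dtau) = (-1.020429, -0.959578); Gamma_sss = -0.313317, Gamma_sst = 0.000000, Gamma_stt = 0.799729, Gamma_tss = 0.000000, Gamma_tst = -0.411820, Gamma_ttt = 0.000000; k3 = (-1.020429, -0.959578, -0.410134, 0.806492)
  k4: at (s, t) = (-1.102043, -0.845958), (ds/dtau, dt/dtau) = (-1.041013, -0.919351); Gamma_sss = -0.318096, Gamma_sst = 0.000000, Gamma_stt = 0.829355, Gamma_tss = 0.000000, Gamma_tst = -0.422684, Gamma_ttt = 0.000000; k4 = (-1.041013, -0.919351, -0.356253, 0.809065)
  Y <- Y + (h/6)(k1 + 2k2 + 2k3 + k4): s = -1.1021, t = -0.8460, ds/dtau = -1.0409, dt/dtau = -0.9194
step 2:
  k1: at (s, t) = (-1.102134, -0.845975), (ds/dtau, dt/dtau) = (-1.040920, -0.919351); Gamma_sss = -0.318104, Gamma_sst = 0.000000, Gamma_stt = 0.829408, Gamma_tss = 0.000000, Gamma_tst = -0.422703, Gamma_ttt = 0.000000; k1 = (-1.040920, -0.919351, -0.356351, 0.809029)
  k2: at (s, t) = (-1.154180, -0.891943), (ds/dtau, dt/dtau) = (-1.058738, -0.878900); Gamma_sss = -0.322205, Gamma_sst = 0.000000, Gamma_stt = 0.859019, Gamma_tss = 0.000000, Gamma_tst = -0.432915, Gamma_ttt = 0.000000; k2 = (-1.058738, -0.878900, -0.302394, 0.805676)
  k3: at (s, t) = (-1.155071, -0.889920), (ds/dtau, dt/dtau) = (-1.056040, -0.879067); Gamma_sss = -0.322268, Gamma_sst = 0.000000, Gamma_stt = 0.859520, Gamma_tss = 0.000000, Gamma_tst = -0.433082, Gamma_ttt = 0.000000; k3 = (-1.056040, -0.879067, -0.304802, 0.804087)
  k4: at (s, t) = (-1.207738, -0.933882), (ds/dtau, dt/dtau) = (-1.071401, -0.838943); Gamma_sss = -0.325656, Gamma_sst = 0.000000, Gamma_stt = 0.888818, Gamma_tss = 0.000000, Gamma_tst = -0.442506, Gamma_ttt = 0.000000; k4 = (-1.071401, -0.838943, -0.251752, 0.795487)
  Y <- Y + (h/6)(k1 + 2k2 + 2k3 + k4): s = -1.2078, t = -0.9339, ds/dtau = -1.0713, dt/dtau = -0.8390


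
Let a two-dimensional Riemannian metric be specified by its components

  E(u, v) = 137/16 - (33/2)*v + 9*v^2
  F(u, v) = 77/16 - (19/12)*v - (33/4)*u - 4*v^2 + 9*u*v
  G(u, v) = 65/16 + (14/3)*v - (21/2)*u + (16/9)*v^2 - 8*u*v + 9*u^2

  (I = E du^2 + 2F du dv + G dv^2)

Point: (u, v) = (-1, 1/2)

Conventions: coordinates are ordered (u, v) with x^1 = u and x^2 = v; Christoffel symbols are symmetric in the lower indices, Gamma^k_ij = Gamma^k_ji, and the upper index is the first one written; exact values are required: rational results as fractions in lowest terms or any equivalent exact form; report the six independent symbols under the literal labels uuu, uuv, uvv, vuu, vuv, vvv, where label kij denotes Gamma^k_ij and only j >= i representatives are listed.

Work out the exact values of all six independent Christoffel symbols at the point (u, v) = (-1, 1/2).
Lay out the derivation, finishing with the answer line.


E = 41/16, F = 325/48, G = 4369/144 at the point
E_u = 0, E_v = -15/2, F_u = -15/4, F_v = -175/12, G_u = -65/2, G_v = 130/9
EG - F^2 = 2297/72;  g^inv = (72/2297) * [[4369/144, -325/48], [-325/48, 41/16]]
first-kind symbols [ij,l] = (1/2)(d_i g_jl + d_j g_il - d_l g_ij): [uu,u] = E_u/2 = 0, [uu,v] = F_u - E_v/2 = 0, [uv,u] = E_v/2 = -15/4, [uv,v] = G_u/2 = -65/4, [vv,u] = F_v - G_u/2 = 5/3, [vv,v] = G_v/2 = 65/9
Gamma^u_ij = (G*[ij,u] - F*[ij,v])/(EG - F^2), Gamma^v_ij = (E*[ij,v] - F*[ij,u])/(EG - F^2)

Answer: Gamma_uuu = 0, Gamma_uuv = -270/2297, Gamma_uvv = 120/2297, Gamma_vuu = 0, Gamma_vuv = -1170/2297, Gamma_vvv = 520/2297


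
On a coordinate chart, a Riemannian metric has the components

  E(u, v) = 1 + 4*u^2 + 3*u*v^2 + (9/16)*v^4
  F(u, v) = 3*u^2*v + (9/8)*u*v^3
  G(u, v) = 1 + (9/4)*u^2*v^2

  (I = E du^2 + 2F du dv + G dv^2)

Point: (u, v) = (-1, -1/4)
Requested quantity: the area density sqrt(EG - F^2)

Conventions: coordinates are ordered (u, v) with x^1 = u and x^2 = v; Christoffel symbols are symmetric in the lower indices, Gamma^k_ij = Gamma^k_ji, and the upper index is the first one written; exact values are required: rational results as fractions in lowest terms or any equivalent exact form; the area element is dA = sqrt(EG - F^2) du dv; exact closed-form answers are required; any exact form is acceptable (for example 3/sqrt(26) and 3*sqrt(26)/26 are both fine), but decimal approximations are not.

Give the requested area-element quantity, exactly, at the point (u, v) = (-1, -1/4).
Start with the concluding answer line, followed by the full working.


Answer: sqrt(EG - F^2) = sqrt(20297)/64

E = 19721/4096, F = -375/512, G = 73/64; EG - F^2 = 20297/4096


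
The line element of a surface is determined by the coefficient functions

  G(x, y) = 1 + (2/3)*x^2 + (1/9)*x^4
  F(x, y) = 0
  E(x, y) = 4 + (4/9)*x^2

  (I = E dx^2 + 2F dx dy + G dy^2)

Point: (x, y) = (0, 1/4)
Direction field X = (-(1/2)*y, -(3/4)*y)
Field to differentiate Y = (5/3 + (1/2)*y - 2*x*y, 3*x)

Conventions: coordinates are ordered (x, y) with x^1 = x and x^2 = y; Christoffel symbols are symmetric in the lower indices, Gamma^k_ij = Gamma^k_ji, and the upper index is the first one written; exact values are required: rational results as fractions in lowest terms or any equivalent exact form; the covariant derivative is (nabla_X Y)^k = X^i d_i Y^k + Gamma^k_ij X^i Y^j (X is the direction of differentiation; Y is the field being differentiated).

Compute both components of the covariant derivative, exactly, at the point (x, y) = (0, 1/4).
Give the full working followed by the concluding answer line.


E = 4, F = 0, G = 1 at the point
E_x = 0, E_y = 0, F_x = 0, F_y = 0, G_x = 0, G_y = 0
EG - F^2 = 4;  g^inv = (1/4) * [[1, 0], [0, 4]]
first-kind symbols [ij,l] = (1/2)(d_i g_jl + d_j g_il - d_l g_ij): [xx,x] = E_x/2 = 0, [xx,y] = F_x - E_y/2 = 0, [xy,x] = E_y/2 = 0, [xy,y] = G_x/2 = 0, [yy,x] = F_y - G_x/2 = 0, [yy,y] = G_y/2 = 0
Gamma^x_ij = (G*[ij,x] - F*[ij,y])/(EG - F^2), Gamma^y_ij = (E*[ij,y] - F*[ij,x])/(EG - F^2)
Gamma_xxx = 0, Gamma_xxy = 0, Gamma_xyy = 0, Gamma_yxx = 0, Gamma_yxy = 0, Gamma_yyy = 0
X = (-1/8, -3/16), Y = (43/24, 0) at the point

Answer: (nabla_X Y)^x = -1/32, (nabla_X Y)^y = -3/8


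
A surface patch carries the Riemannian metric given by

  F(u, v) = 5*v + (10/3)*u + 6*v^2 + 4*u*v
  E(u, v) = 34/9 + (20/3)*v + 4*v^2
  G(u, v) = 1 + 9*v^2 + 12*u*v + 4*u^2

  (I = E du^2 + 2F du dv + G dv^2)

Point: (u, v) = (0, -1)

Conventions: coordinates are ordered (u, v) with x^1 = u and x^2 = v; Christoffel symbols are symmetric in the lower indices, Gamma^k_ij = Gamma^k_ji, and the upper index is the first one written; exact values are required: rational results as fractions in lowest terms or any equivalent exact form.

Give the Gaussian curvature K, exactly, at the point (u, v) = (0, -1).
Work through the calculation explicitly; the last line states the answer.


E = 10/9, F = 1, G = 10, EG - F^2 = 91/9 at the point
E_u = 0, E_v = -4/3, F_u = -2/3, F_v = -7, G_u = -12, G_v = -18
E_vv = 8, F_uv = 4, G_uu = 8
Apply the Brioschi formula K = (det M1 - det M2)/(EG - F^2)^2 over the derivative matrices of E, F, G.
M1 = [[-E_vv/2 + F_uv - G_uu/2, E_u/2, F_u - E_v/2], [F_v - G_u/2, E, F], [G_v/2, F, G]] = [[-4, 0, 0], [-1, 10/9, 1], [-9, 1, 10]]; det M1 = -364/9
M2 = [[0, E_v/2, G_u/2], [E_v/2, E, F], [G_u/2, F, G]] = [[0, -2/3, -6], [-2/3, 10/9, 1], [-6, 1, 10]]; det M2 = -328/9
det M1 - det M2 = -4; K = -4 / (91/9)^2 = -324/8281

Answer: K = -324/8281


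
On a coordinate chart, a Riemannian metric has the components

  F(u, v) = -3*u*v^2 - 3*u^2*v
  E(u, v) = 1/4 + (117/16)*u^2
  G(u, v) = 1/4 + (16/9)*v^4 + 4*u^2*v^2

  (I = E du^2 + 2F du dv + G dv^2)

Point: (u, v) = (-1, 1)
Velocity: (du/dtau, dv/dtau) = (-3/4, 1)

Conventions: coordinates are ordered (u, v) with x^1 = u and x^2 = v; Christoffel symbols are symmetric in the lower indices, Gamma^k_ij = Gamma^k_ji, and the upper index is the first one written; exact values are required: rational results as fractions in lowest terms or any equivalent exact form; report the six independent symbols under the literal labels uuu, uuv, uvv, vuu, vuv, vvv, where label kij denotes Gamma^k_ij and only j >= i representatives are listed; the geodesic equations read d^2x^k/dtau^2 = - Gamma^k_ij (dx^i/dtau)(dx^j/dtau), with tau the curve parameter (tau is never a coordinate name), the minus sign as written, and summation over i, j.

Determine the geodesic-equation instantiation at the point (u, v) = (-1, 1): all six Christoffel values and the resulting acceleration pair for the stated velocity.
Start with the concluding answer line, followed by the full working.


Answer: Gamma_uuu = -117/121, Gamma_uuv = 0, Gamma_uvv = 112/121, Gamma_vuu = 108/217, Gamma_vuv = -144/217, Gamma_vvv = 272/217; accelerations (d^2u/dtau^2, d^2v/dtau^2) = (-739/1936, -2195/868)

E = 121/16, F = 0, G = 217/36 at the point
E_u = -117/8, E_v = 0, F_u = 3, F_v = 3, G_u = -8, G_v = 136/9
EG - F^2 = 26257/576;  g^inv = (576/26257) * [[217/36, 0], [0, 121/16]]
first-kind symbols [ij,l] = (1/2)(d_i g_jl + d_j g_il - d_l g_ij): [uu,u] = E_u/2 = -117/16, [uu,v] = F_u - E_v/2 = 3, [uv,u] = E_v/2 = 0, [uv,v] = G_u/2 = -4, [vv,u] = F_v - G_u/2 = 7, [vv,v] = G_v/2 = 68/9
Gamma^u_ij = (G*[ij,u] - F*[ij,v])/(EG - F^2), Gamma^v_ij = (E*[ij,v] - F*[ij,u])/(EG - F^2)
Gamma_uuu = -117/121, Gamma_uuv = 0, Gamma_uvv = 112/121, Gamma_vuu = 108/217, Gamma_vuv = -144/217, Gamma_vvv = 272/217
d^2u/dtau^2 = -(Gamma_uuu*(-3/4)^2 + 2*Gamma_uuv*(-3/4)*(1) + Gamma_uvv*(1)^2) = -739/1936
d^2v/dtau^2 = -(Gamma_vuu*(-3/4)^2 + 2*Gamma_vuv*(-3/4)*(1) + Gamma_vvv*(1)^2) = -2195/868


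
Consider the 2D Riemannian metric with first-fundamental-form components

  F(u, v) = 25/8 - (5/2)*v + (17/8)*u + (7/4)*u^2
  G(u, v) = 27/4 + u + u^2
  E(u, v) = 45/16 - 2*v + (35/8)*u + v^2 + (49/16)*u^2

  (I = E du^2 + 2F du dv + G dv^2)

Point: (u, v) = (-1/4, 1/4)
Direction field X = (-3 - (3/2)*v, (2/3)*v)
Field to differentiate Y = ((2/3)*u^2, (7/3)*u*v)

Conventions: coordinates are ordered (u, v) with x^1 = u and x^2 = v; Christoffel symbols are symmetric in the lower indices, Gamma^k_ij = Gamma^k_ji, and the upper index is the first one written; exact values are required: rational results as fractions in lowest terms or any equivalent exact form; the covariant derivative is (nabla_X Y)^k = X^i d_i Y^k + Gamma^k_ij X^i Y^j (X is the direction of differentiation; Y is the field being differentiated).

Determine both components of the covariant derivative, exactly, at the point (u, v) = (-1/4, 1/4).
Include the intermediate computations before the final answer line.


E = 377/256, F = 133/64, G = 105/16 at the point
E_u = 91/32, E_v = -3/2, F_u = 5/4, F_v = -5/2, G_u = 1/2, G_v = 0
EG - F^2 = 2737/512;  g^inv = (512/2737) * [[105/16, -133/64], [-133/64, 377/256]]
first-kind symbols [ij,l] = (1/2)(d_i g_jl + d_j g_il - d_l g_ij): [uu,u] = E_u/2 = 91/64, [uu,v] = F_u - E_v/2 = 2, [uv,u] = E_v/2 = -3/4, [uv,v] = G_u/2 = 1/4, [vv,u] = F_v - G_u/2 = -11/4, [vv,v] = G_v/2 = 0
Gamma^u_ij = (G*[ij,u] - F*[ij,v])/(EG - F^2), Gamma^v_ij = (E*[ij,v] - F*[ij,u])/(EG - F^2)
Gamma_uuu = 757/782, Gamma_uuv = -398/391, Gamma_uvv = -1320/391, Gamma_vuu = -39/21896, Gamma_vuv = 1973/5474, Gamma_vvv = 418/391
X = (-27/8, 1/6), Y = (1/24, -7/48) at the point

Answer: (nabla_X Y)^u = 11023/19584, (nabla_X Y)^v = -49921/26112


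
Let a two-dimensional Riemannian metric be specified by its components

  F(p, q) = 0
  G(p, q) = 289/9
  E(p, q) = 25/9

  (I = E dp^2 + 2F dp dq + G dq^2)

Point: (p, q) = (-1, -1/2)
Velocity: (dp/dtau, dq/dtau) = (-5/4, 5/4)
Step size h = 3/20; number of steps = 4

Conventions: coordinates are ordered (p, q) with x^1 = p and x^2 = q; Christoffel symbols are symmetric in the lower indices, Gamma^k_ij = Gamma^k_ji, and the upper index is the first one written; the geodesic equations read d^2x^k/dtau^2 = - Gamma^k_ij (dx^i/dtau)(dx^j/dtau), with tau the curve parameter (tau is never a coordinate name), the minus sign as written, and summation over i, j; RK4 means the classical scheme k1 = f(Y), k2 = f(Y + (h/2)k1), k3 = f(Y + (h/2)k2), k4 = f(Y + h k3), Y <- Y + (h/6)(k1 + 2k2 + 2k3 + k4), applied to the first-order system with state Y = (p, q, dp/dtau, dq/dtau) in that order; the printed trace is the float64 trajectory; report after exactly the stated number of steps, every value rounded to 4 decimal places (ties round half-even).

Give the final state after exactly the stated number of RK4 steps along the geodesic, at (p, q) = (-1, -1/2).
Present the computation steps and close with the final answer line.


f(Y) = (dp/dtau, dq/dtau, -Gamma^p_ij Y'^i Y'^j, -Gamma^q_ij Y'^i Y'^j) with the Gammas evaluated at the stage position; h = 0.150000; intermediate values shown to 6 dp
step 0: p = -1.0000, q = -0.5000, dp/dtau = -1.2500, dq/dtau = 1.2500
step 1:
  k1: at (p, q) = (-1.000000, -0.500000), (dp/dtau, dq/dtau) = (-1.250000, 1.250000); Gamma_ppp = 0.000000, Gamma_ppq = 0.000000, Gamma_pqq = 0.000000, Gamma_qpp = 0.000000, Gamma_qpq = 0.000000, Gamma_qqq = 0.000000; k1 = (-1.250000, 1.250000, 0.000000, 0.000000)
  k2: at (p, q) = (-1.093750, -0.406250), (dp/dtau, dq/dtau) = (-1.250000, 1.250000); Gamma_ppp = 0.000000, Gamma_ppq = 0.000000, Gamma_pqq = 0.000000, Gamma_qpp = 0.000000, Gamma_qpq = 0.000000, Gamma_qqq = 0.000000; k2 = (-1.250000, 1.250000, 0.000000, 0.000000)
  k3: at (p, q) = (-1.093750, -0.406250), (dp/dtau, dq/dtau) = (-1.250000, 1.250000); Gamma_ppp = 0.000000, Gamma_ppq = 0.000000, Gamma_pqq = 0.000000, Gamma_qpp = 0.000000, Gamma_qpq = 0.000000, Gamma_qqq = 0.000000; k3 = (-1.250000, 1.250000, 0.000000, 0.000000)
  k4: at (p, q) = (-1.187500, -0.312500), (dp/dtau, dq/dtau) = (-1.250000, 1.250000); Gamma_ppp = 0.000000, Gamma_ppq = 0.000000, Gamma_pqq = 0.000000, Gamma_qpp = 0.000000, Gamma_qpq = 0.000000, Gamma_qqq = 0.000000; k4 = (-1.250000, 1.250000, 0.000000, 0.000000)
  Y <- Y + (h/6)(k1 + 2k2 + 2k3 + k4): p = -1.1875, q = -0.3125, dp/dtau = -1.2500, dq/dtau = 1.2500
step 2:
  k1: at (p, q) = (-1.187500, -0.312500), (dp/dtau, dq/dtau) = (-1.250000, 1.250000); Gamma_ppp = 0.000000, Gamma_ppq = 0.000000, Gamma_pqq = 0.000000, Gamma_qpp = 0.000000, Gamma_qpq = 0.000000, Gamma_qqq = 0.000000; k1 = (-1.250000, 1.250000, 0.000000, 0.000000)
  k2: at (p, q) = (-1.281250, -0.218750), (dp/dtau, dq/dtau) = (-1.250000, 1.250000); Gamma_ppp = 0.000000, Gamma_ppq = 0.000000, Gamma_pqq = 0.000000, Gamma_qpp = 0.000000, Gamma_qpq = 0.000000, Gamma_qqq = 0.000000; k2 = (-1.250000, 1.250000, 0.000000, 0.000000)
  k3: at (p, q) = (-1.281250, -0.218750), (dp/dtau, dq/dtau) = (-1.250000, 1.250000); Gamma_ppp = 0.000000, Gamma_ppq = 0.000000, Gamma_pqq = 0.000000, Gamma_qpp = 0.000000, Gamma_qpq = 0.000000, Gamma_qqq = 0.000000; k3 = (-1.250000, 1.250000, 0.000000, 0.000000)
  k4: at (p, q) = (-1.375000, -0.125000), (dp/dtau, dq/dtau) = (-1.250000, 1.250000); Gamma_ppp = 0.000000, Gamma_ppq = 0.000000, Gamma_pqq = 0.000000, Gamma_qpp = 0.000000, Gamma_qpq = 0.000000, Gamma_qqq = 0.000000; k4 = (-1.250000, 1.250000, 0.000000, 0.000000)
  Y <- Y + (h/6)(k1 + 2k2 + 2k3 + k4): p = -1.3750, q = -0.1250, dp/dtau = -1.2500, dq/dtau = 1.2500
step 3:
  k1: at (p, q) = (-1.375000, -0.125000), (dp/dtau, dq/dtau) = (-1.250000, 1.250000); Gamma_ppp = 0.000000, Gamma_ppq = 0.000000, Gamma_pqq = 0.000000, Gamma_qpp = 0.000000, Gamma_qpq = 0.000000, Gamma_qqq = 0.000000; k1 = (-1.250000, 1.250000, 0.000000, 0.000000)
  k2: at (p, q) = (-1.468750, -0.031250), (dp/dtau, dq/dtau) = (-1.250000, 1.250000); Gamma_ppp = 0.000000, Gamma_ppq = 0.000000, Gamma_pqq = 0.000000, Gamma_qpp = 0.000000, Gamma_qpq = 0.000000, Gamma_qqq = 0.000000; k2 = (-1.250000, 1.250000, 0.000000, 0.000000)
  k3: at (p, q) = (-1.468750, -0.031250), (dp/dtau, dq/dtau) = (-1.250000, 1.250000); Gamma_ppp = 0.000000, Gamma_ppq = 0.000000, Gamma_pqq = 0.000000, Gamma_qpp = 0.000000, Gamma_qpq = 0.000000, Gamma_qqq = 0.000000; k3 = (-1.250000, 1.250000, 0.000000, 0.000000)
  k4: at (p, q) = (-1.562500, 0.062500), (dp/dtau, dq/dtau) = (-1.250000, 1.250000); Gamma_ppp = 0.000000, Gamma_ppq = 0.000000, Gamma_pqq = 0.000000, Gamma_qpp = 0.000000, Gamma_qpq = 0.000000, Gamma_qqq = 0.000000; k4 = (-1.250000, 1.250000, 0.000000, 0.000000)
  Y <- Y + (h/6)(k1 + 2k2 + 2k3 + k4): p = -1.5625, q = 0.0625, dp/dtau = -1.2500, dq/dtau = 1.2500
step 4:
  k1: at (p, q) = (-1.562500, 0.062500), (dp/dtau, dq/dtau) = (-1.250000, 1.250000); Gamma_ppp = 0.000000, Gamma_ppq = 0.000000, Gamma_pqq = 0.000000, Gamma_qpp = 0.000000, Gamma_qpq = 0.000000, Gamma_qqq = 0.000000; k1 = (-1.250000, 1.250000, 0.000000, 0.000000)
  k2: at (p, q) = (-1.656250, 0.156250), (dp/dtau, dq/dtau) = (-1.250000, 1.250000); Gamma_ppp = 0.000000, Gamma_ppq = 0.000000, Gamma_pqq = 0.000000, Gamma_qpp = 0.000000, Gamma_qpq = 0.000000, Gamma_qqq = 0.000000; k2 = (-1.250000, 1.250000, 0.000000, 0.000000)
  k3: at (p, q) = (-1.656250, 0.156250), (dp/dtau, dq/dtau) = (-1.250000, 1.250000); Gamma_ppp = 0.000000, Gamma_ppq = 0.000000, Gamma_pqq = 0.000000, Gamma_qpp = 0.000000, Gamma_qpq = 0.000000, Gamma_qqq = 0.000000; k3 = (-1.250000, 1.250000, 0.000000, 0.000000)
  k4: at (p, q) = (-1.750000, 0.250000), (dp/dtau, dq/dtau) = (-1.250000, 1.250000); Gamma_ppp = 0.000000, Gamma_ppq = 0.000000, Gamma_pqq = 0.000000, Gamma_qpp = 0.000000, Gamma_qpq = 0.000000, Gamma_qqq = 0.000000; k4 = (-1.250000, 1.250000, 0.000000, 0.000000)
  Y <- Y + (h/6)(k1 + 2k2 + 2k3 + k4): p = -1.7500, q = 0.2500, dp/dtau = -1.2500, dq/dtau = 1.2500

Answer: p = -1.7500, q = 0.2500, dp/dtau = -1.2500, dq/dtau = 1.2500


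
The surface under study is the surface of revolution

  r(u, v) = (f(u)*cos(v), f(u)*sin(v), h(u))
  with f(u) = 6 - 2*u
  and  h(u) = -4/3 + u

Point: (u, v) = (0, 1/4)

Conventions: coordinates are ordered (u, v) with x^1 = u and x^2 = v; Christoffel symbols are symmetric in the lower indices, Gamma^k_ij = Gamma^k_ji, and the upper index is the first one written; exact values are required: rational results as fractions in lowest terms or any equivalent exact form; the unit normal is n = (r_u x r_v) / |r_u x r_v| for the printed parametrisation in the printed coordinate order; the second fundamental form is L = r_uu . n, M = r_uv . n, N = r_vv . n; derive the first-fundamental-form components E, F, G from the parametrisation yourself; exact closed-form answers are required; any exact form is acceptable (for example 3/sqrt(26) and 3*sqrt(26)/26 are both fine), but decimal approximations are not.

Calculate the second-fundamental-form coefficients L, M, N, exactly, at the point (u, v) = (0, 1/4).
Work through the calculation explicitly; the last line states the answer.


f = 6, f' = -2, f'' = 0, h' = 1, h'' = 0
E = 5, F = 0, G = 36; answer radicand W^2 = 5
unnormalised second-form numerators: l = 0, m = 0, n = 6; L = l/sqrt(5), and similarly M = m/sqrt(W^2), N = n/sqrt(W^2)

Answer: L = 0, M = 0, N = 6*sqrt(5)/5


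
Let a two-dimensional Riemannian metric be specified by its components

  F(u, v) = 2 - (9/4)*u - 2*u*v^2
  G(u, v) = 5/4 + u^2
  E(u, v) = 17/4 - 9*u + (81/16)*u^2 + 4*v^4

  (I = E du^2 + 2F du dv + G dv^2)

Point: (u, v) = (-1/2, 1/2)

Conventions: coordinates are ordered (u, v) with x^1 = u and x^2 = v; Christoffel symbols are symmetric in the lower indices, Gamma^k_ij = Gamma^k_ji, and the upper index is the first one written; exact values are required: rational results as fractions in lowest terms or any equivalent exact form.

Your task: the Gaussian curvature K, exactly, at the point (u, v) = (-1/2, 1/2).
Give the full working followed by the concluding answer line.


E = 657/64, F = 27/8, G = 3/2, EG - F^2 = 513/128 at the point
E_u = -225/16, E_v = 2, F_u = -11/4, F_v = 1, G_u = -1, G_v = 0
E_vv = 12, F_uv = -2, G_uu = 2
By Brioschi, K is (det M1 - det M2) divided by (EG - F^2) squared.
M1 = [[-E_vv/2 + F_uv - G_uu/2, E_u/2, F_u - E_v/2], [F_v - G_u/2, E, F], [G_v/2, F, G]] = [[-9, -225/32, -15/4], [3/2, 657/64, 27/8], [0, 27/8, 3/2]]; det M1 = -2511/64
M2 = [[0, E_v/2, G_u/2], [E_v/2, E, F], [G_u/2, F, G]] = [[0, 1, -1/2], [1, 657/64, 27/8], [-1/2, 27/8, 3/2]]; det M2 = -1905/256
det M1 - det M2 = -8139/256; K = -8139/256 / (513/128)^2 = -173632/87723

Answer: K = -173632/87723


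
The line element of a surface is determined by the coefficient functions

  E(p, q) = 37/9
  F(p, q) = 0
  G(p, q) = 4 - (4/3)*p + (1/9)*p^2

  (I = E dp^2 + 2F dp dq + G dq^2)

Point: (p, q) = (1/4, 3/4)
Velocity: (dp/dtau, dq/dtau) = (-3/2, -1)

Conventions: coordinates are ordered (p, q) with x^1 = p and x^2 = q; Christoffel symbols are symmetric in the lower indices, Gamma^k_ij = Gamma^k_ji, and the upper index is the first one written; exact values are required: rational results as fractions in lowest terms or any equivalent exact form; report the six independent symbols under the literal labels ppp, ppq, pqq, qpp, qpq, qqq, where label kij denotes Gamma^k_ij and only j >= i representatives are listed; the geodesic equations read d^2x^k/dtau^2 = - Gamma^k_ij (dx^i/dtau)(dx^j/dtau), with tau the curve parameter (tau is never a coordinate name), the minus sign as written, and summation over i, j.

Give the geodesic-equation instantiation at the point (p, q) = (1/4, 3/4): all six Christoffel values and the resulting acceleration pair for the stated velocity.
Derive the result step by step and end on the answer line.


E = 37/9, F = 0, G = 529/144 at the point
E_p = 0, E_q = 0, F_p = 0, F_q = 0, G_p = -23/18, G_q = 0
EG - F^2 = 19573/1296;  g^inv = (1296/19573) * [[529/144, 0], [0, 37/9]]
first-kind symbols [ij,l] = (1/2)(d_i g_jl + d_j g_il - d_l g_ij): [pp,p] = E_p/2 = 0, [pp,q] = F_p - E_q/2 = 0, [pq,p] = E_q/2 = 0, [pq,q] = G_p/2 = -23/36, [qq,p] = F_q - G_p/2 = 23/36, [qq,q] = G_q/2 = 0
Gamma^p_ij = (G*[ij,p] - F*[ij,q])/(EG - F^2), Gamma^q_ij = (E*[ij,q] - F*[ij,p])/(EG - F^2)
Gamma_ppp = 0, Gamma_ppq = 0, Gamma_pqq = 23/148, Gamma_qpp = 0, Gamma_qpq = -4/23, Gamma_qqq = 0
d^2p/dtau^2 = -(Gamma_ppp*(-3/2)^2 + 2*Gamma_ppq*(-3/2)*(-1) + Gamma_pqq*(-1)^2) = -23/148
d^2q/dtau^2 = -(Gamma_qpp*(-3/2)^2 + 2*Gamma_qpq*(-3/2)*(-1) + Gamma_qqq*(-1)^2) = 12/23

Answer: Gamma_ppp = 0, Gamma_ppq = 0, Gamma_pqq = 23/148, Gamma_qpp = 0, Gamma_qpq = -4/23, Gamma_qqq = 0; accelerations (d^2p/dtau^2, d^2q/dtau^2) = (-23/148, 12/23)


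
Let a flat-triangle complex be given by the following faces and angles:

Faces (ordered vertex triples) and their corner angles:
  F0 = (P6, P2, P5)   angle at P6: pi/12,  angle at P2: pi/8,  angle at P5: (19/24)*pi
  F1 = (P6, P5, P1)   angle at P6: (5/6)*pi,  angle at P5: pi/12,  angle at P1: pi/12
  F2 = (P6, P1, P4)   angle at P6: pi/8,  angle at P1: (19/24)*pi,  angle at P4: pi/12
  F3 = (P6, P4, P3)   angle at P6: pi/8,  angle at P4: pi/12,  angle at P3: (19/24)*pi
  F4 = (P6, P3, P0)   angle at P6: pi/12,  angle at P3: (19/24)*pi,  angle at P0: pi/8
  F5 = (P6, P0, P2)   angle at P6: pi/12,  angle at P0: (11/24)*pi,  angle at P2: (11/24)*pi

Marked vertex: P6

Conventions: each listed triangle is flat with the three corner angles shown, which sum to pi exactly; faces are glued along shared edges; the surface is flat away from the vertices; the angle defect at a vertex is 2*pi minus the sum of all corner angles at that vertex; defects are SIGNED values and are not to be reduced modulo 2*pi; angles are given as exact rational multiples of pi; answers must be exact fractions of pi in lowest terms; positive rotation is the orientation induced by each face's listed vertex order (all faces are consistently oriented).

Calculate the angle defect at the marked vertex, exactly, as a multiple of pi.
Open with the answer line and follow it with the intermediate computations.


Answer: defect(P6) = (2/3)*pi

Sum of corner angles at P6: (4/3)*pi
defect = 2*pi - (4/3)*pi


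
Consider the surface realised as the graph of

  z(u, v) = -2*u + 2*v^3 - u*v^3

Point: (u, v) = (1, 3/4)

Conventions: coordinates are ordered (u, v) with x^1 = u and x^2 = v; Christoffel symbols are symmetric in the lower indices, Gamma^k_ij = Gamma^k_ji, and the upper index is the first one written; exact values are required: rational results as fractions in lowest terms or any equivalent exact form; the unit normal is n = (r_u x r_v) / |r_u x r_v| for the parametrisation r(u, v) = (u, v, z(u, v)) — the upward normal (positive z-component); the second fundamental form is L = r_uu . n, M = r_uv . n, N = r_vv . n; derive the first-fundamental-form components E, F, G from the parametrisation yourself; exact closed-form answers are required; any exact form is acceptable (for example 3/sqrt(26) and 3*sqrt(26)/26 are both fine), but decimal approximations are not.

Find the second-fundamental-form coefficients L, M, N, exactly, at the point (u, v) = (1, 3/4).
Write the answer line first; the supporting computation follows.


Answer: L = 0, M = -108*sqrt(39785)/39785, N = 288*sqrt(39785)/39785

z_u = -155/64, z_v = 27/16, z_uu = 0, z_uv = -27/16, z_vv = 9/2
E = 28121/4096, F = -4185/1024, G = 985/256; answer radicand W^2 = 39785/4096
unnormalised second-form numerators: l = 0, m = -27/16, n = 9/2; L = l/sqrt(39785/4096), and similarly M = m/sqrt(W^2), N = n/sqrt(W^2)


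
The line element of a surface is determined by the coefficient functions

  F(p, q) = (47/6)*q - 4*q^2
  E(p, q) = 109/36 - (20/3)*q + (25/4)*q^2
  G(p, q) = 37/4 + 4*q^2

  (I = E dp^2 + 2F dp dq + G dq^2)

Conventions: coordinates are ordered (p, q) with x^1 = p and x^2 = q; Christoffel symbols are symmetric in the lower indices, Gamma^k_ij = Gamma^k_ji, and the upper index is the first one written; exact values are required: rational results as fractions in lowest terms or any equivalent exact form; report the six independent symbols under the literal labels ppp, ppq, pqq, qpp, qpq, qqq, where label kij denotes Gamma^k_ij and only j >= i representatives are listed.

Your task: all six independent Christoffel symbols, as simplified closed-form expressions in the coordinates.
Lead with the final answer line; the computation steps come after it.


Answer: Gamma_ppp = (-3600*q^3 + 8970*q^2 - 3760*q)/(1296*q^4 + 5184*q^3 + 1233*q^2 - 8880*q + 4033), Gamma_ppq = (3600*q^3 - 1920*q^2 + 8325*q - 4440)/(1296*q^4 + 5184*q^3 + 1233*q^2 - 8880*q + 4033), Gamma_pqq = (-2304*q^3 - 10656*q + 10434)/(1296*q^4 + 5184*q^3 + 1233*q^2 - 8880*q + 4033), Gamma_qpp = (-16875*q^3 + 27000*q^2 - 17775*q + 4360)/(3888*q^4 + 15552*q^3 + 3699*q^2 - 26640*q + 12099), Gamma_qpq = (3600*q^3 - 8970*q^2 + 3760*q)/(1296*q^4 + 5184*q^3 + 1233*q^2 - 8880*q + 4033), Gamma_qqq = (-1008*q^3 + 9696*q^2 - 7092*q)/(1296*q^4 + 5184*q^3 + 1233*q^2 - 8880*q + 4033)

E = 109/36 - (20/3)*q + (25/4)*q^2; F = (47/6)*q - 4*q^2; G = 37/4 + 4*q^2
Gamma^k_ij = (1/2) g^{kl} (d_i g_jl + d_j g_il - d_l g_ij), with g^inv = (1/(EG-F^2)) [[G, -F], [-F, E]]
first partials: E_p = 0, E_q = -20/3 + (25/2)*q, F_p = 0, F_q = 47/6 - 8*q, G_p = 0, G_q = 8*q
D = EG - F^2 = 4033/144 - (185/3)*q + (137/16)*q^2 + 36*q^3 + 9*q^4
expanded: Gamma^p_pp = (G E_p - 2F F_p + F E_q)/(2D), Gamma^p_pq = (G E_q - F G_p)/(2D), Gamma^p_qq = (2G F_q - G G_p - F G_q)/(2D), Gamma^q_pp = (2E F_p - E E_q - F E_p)/(2D), Gamma^q_pq = (E G_p - F E_q)/(2D), Gamma^q_qq = (E G_q - 2F F_q + F G_p)/(2D); substitute and cancel common factors
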